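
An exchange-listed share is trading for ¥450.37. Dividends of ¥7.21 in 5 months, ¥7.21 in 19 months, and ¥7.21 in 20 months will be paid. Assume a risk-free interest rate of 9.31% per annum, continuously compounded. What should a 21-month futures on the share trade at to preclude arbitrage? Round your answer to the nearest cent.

PV(dividends) I = 7.21·e^(−0.0931·5/12) + 7.21·e^(−0.0931·19/12) + 7.21·e^(−0.0931·20/12)
I = 6.9357 + 6.2218 + 6.1737 = 19.3312
F = (S − I)·e^(rT) = (450.37 − 19.3312) · e^(0.0931·21/12)
= 431.0388 · e^0.162925 = 431.0388 × 1.176948 = ¥507.31

¥507.31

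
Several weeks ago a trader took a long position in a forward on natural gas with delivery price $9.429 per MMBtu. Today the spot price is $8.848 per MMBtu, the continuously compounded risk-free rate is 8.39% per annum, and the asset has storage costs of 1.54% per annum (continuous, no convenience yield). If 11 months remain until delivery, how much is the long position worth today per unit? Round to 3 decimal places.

Current fair forward for the remaining 11 months: F = S·e^((r + u)·T), (r + u) = 0.0839 + 0.0154 = 0.0993
F = 8.848 · e^(0.0993 × 11/12) = 8.848 × 1.095296 = 9.6912
Value of long forward = (F − K)·e^(−rT) = (9.6912 − 9.429) · e^(−0.0839·11/12)
= 0.2622 × 0.925975 = 0.243

$0.243 per MMBtu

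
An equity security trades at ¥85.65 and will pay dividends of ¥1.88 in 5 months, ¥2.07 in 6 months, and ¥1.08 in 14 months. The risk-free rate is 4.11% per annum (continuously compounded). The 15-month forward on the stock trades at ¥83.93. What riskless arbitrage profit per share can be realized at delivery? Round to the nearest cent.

¥1.07 per share

PV(dividends) I = 1.88·e^(−0.0411·5/12) + 2.07·e^(−0.0411·6/12) + 1.08·e^(−0.0411·14/12) = 4.9054
Fair forward F* = (S − I)·e^(rT) = (85.65 − 4.9054)·e^0.051375 = 80.7446 × 1.052718 = 85.0013
Market ¥83.93 < fair 85.0013: forward underpriced → reverse cash-and-carry (short the stock, invest proceeds at r, pay the dividends, go long the forward).
Profit at T = |F_mkt − F*| = |83.93 − 85.0013| = ¥1.07 per share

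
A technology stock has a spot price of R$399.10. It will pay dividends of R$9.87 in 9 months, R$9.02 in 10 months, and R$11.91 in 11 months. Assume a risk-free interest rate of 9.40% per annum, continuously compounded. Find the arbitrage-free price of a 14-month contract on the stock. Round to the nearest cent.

PV(dividends) I = 9.87·e^(−0.0940·9/12) + 9.02·e^(−0.0940·10/12) + 11.91·e^(−0.0940·11/12)
I = 9.1981 + 8.3404 + 10.9267 = 28.4652
F = (S − I)·e^(rT) = (399.10 − 28.4652) · e^(0.0940·14/12)
= 370.6348 · e^0.109667 = 370.6348 × 1.115906 = R$413.59

R$413.59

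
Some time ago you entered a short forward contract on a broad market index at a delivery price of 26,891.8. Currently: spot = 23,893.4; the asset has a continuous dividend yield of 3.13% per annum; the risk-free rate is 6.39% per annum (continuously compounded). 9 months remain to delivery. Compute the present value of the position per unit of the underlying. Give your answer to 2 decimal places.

Current fair forward for the remaining 9 months: F = S·e^((r − q)·T), (r − q) = 0.0639 − 0.0313 = 0.0326
F = 23893.4 · e^(0.0326 × 9/12) = 23893.4 × 1.02475135 = 24484.7939
Value of long forward = (F − K)·e^(−rT) = (24484.7939 − 26891.8) · e^(−0.0639·9/12)
= -2407.0061 × 0.95320527 = -2294.37
Short position value = −(long value) = 2294.37

2294.37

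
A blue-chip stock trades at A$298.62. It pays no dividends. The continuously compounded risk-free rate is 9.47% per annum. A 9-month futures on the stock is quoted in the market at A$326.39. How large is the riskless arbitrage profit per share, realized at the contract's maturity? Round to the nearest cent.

Fair futures: F* = S·e^(carry·T), with carry = r = 0.0947
F* = 298.62 · e^(0.0947 × 9/12) = 298.62 · e^0.071025 = 298.62 × 1.073608 = A$320.6008
Market A$326.39 > fair A$320.6008: forward overpriced → cash-and-carry (buy spot, short the forward).
At maturity, profit = |F_mkt − F*| = |326.39 − 320.6008| = A$5.79 per share

A$5.79 per share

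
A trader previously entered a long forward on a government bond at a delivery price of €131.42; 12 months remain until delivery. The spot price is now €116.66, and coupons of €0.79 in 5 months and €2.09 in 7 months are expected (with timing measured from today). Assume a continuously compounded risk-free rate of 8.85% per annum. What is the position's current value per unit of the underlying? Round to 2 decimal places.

-€6.38

PV(remaining coupons) I = 0.79·e^(−0.0885·5/12) + 2.09·e^(−0.0885·7/12) = 2.7462
Current forward F = (S − I)·e^(rT) = (116.66 − 2.7462)·e^(0.0885·12/12) = 113.9138 × 1.092534 = 124.4547
Value (long) = (F − K)·e^(−rT) = (124.4547 − 131.42) × 0.915303 = -6.3754
Value = -€6.38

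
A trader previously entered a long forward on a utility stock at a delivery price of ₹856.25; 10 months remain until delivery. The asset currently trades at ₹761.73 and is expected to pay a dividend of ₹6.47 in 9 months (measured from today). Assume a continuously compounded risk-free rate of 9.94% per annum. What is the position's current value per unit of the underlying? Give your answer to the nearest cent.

PV(remaining dividends) I = 6.47·e^(−0.0994·9/12) = 6.0052
Current forward F = (S − I)·e^(rT) = (761.73 − 6.0052)·e^(0.0994·10/12) = 755.7248 × 1.086361 = 820.9899
Value (long) = (F − K)·e^(−rT) = (820.9899 − 856.25) × 0.920505 = -32.4571
Value = -₹32.46

-₹32.46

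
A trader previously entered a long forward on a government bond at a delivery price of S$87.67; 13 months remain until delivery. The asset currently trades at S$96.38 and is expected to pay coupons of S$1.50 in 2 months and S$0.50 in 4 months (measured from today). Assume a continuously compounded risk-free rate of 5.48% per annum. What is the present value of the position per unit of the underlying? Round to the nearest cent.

S$11.79

PV(remaining coupons) I = 1.50·e^(−0.0548·2/12) + 0.50·e^(−0.0548·4/12) = 1.9773
Current forward F = (S − I)·e^(rT) = (96.38 − 1.9773)·e^(0.0548·13/12) = 94.4027 × 1.061164 = 100.1767
Value (long) = (F − K)·e^(−rT) = (100.1767 − 87.67) × 0.942361 = 11.7858
Value = S$11.79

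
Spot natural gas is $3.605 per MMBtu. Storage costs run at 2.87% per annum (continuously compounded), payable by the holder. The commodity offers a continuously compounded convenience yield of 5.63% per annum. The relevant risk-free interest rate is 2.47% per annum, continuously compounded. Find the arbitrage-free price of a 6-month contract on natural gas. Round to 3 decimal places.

Net carry = r + u − y = 0.0247 + 0.0287 − 0.0563 = -0.0029
F = S·e^((r+u−y)T) = 3.605 · e^(-0.0029 × 6/12) = 3.605 · e^-0.001450
= 3.605 × 0.998551 = $3.600 per MMBtu

$3.600 per MMBtu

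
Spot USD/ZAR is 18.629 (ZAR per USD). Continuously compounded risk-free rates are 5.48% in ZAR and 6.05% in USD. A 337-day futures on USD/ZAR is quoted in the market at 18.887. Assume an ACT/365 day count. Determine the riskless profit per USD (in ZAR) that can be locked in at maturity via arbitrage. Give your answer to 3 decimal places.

0.356 per USD (in ZAR)

Fair futures: F* = S·e^(carry·T), with carry = (r_ZAR − r_USD) = 0.0548 − 0.0605 = -0.0057
F* = 18.629 · e^(-0.0057 × 337/365) = 18.629 · e^-0.005263 = 18.629 × 0.994751 = 18.5312
Market 18.887 > fair 18.5312: forward overpriced → cash-and-carry (buy spot, short the forward).
At maturity, profit = |F_mkt − F*| = |18.887 − 18.5312| = 0.356 per USD (in ZAR)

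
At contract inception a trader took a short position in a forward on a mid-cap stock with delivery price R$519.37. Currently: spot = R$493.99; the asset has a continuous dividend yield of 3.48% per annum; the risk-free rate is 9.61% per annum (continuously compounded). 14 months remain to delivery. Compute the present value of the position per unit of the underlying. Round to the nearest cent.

Current fair forward for the remaining 14 months: F = S·e^((r − q)·T), (r − q) = 0.0961 − 0.0348 = 0.0613
F = 493.99 · e^(0.0613 × 14/12) = 493.99 × 1.074136 = 530.6124
Value of long forward = (F − K)·e^(−rT) = (530.6124 − 519.37) · e^(−0.0961·14/12)
= 11.2424 × 0.893940 = 10.05
Short position value = −(long value) = -R$10.05

-R$10.05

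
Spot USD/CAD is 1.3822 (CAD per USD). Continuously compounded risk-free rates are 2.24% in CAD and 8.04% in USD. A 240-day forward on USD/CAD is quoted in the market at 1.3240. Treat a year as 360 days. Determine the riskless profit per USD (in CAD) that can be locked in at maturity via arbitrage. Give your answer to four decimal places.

Fair forward: F* = S·e^(carry·T), with carry = (r_CAD − r_USD) = 0.0224 − 0.0804 = -0.0580
F* = 1.3822 · e^(-0.0580 × 240/360) = 1.3822 · e^-0.038667 = 1.3822 × 0.962071 = 1.3298
Market 1.3240 < fair 1.3298: forward underpriced → reverse cash-and-carry (short spot, go long the forward).
At maturity, profit = |F_mkt − F*| = |1.3240 − 1.3298| = 0.0058 per USD (in CAD)

0.0058 per USD (in CAD)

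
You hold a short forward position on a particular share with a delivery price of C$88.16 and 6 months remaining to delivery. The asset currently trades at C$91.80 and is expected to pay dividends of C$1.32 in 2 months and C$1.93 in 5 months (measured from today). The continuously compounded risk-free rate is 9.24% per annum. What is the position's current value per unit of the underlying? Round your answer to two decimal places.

-C$4.46

PV(remaining dividends) I = 1.32·e^(−0.0924·2/12) + 1.93·e^(−0.0924·5/12) = 3.1569
Current forward F = (S − I)·e^(rT) = (91.80 − 3.1569)·e^(0.0924·6/12) = 88.6431 × 1.047284 = 92.8345
Value (long) = (F − K)·e^(−rT) = (92.8345 − 88.16) × 0.954851 = 4.4635
Short position value = −(long value) = -C$4.46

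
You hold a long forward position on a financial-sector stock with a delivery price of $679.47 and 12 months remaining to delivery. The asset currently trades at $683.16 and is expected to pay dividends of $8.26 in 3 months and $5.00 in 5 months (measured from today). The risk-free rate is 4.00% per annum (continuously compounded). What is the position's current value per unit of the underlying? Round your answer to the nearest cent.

PV(remaining dividends) I = 8.26·e^(−0.0400·3/12) + 5.00·e^(−0.0400·5/12) = 13.0952
Current forward F = (S − I)·e^(rT) = (683.16 − 13.0952)·e^(0.0400·12/12) = 670.0648 × 1.040811 = 697.4108
Value (long) = (F − K)·e^(−rT) = (697.4108 − 679.47) × 0.960789 = 17.2373
Value = $17.24

$17.24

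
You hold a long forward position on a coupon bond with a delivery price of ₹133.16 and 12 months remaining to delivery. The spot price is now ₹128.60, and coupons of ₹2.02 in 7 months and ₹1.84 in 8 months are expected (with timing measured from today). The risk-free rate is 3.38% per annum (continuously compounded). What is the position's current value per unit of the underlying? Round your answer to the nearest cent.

-₹3.91

PV(remaining coupons) I = 2.02·e^(−0.0338·7/12) + 1.84·e^(−0.0338·8/12) = 3.7796
Current forward F = (S − I)·e^(rT) = (128.60 − 3.7796)·e^(0.0338·12/12) = 124.8204 × 1.034378 = 129.1115
Value (long) = (F − K)·e^(−rT) = (129.1115 − 133.16) × 0.966765 = -3.9139
Value = -₹3.91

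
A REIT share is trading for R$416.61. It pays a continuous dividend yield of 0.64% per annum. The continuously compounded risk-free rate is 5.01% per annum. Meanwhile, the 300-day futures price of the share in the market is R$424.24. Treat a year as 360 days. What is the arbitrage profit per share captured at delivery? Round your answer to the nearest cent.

Fair futures: F* = S·e^(carry·T), with carry = (r − q) = 0.0501 − 0.0064 = 0.0437
F* = 416.61 · e^(0.0437 × 300/360) = 416.61 · e^0.036417 = 416.61 × 1.037088 = R$432.0612
Market R$424.24 < fair R$432.0612: forward underpriced → reverse cash-and-carry (short spot, go long the forward).
At maturity, profit = |F_mkt − F*| = |424.24 − 432.0612| = R$7.82 per share

R$7.82 per share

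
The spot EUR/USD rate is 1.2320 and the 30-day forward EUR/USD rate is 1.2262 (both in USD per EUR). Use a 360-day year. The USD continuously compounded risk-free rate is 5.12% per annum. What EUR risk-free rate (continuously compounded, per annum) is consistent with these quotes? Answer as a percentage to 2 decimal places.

10.78%

F = S·e^((r_USD − r_EUR)T) ⇒ r_EUR = r_USD − ln(F/S)/T
ln(1.2262/1.2320) = -0.004719; /(30/360) = -0.056628
r_EUR = 0.0512 + 0.056628 = 0.107828
r_EUR = 10.78%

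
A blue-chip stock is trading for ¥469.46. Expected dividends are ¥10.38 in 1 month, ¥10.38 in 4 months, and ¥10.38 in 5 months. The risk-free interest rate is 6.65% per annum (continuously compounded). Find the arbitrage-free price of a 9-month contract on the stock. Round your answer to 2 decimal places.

¥461.33

PV(dividends) I = 10.38·e^(−0.0665·1/12) + 10.38·e^(−0.0665·4/12) + 10.38·e^(−0.0665·5/12)
I = 10.3226 + 10.1524 + 10.0963 = 30.5713
F = (S − I)·e^(rT) = (469.46 − 30.5713) · e^(0.0665·9/12)
= 438.8887 · e^0.049875 = 438.8887 × 1.051140 = ¥461.33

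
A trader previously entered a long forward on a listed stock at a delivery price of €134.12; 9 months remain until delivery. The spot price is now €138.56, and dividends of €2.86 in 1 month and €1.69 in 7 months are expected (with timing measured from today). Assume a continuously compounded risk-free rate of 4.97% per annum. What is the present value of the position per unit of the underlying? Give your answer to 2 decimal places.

€4.86

PV(remaining dividends) I = 2.86·e^(−0.0497·1/12) + 1.69·e^(−0.0497·7/12) = 4.4899
Current forward F = (S − I)·e^(rT) = (138.56 − 4.4899)·e^(0.0497·9/12) = 134.0701 × 1.037978 = 139.1618
Value (long) = (F − K)·e^(−rT) = (139.1618 − 134.12) × 0.963411 = 4.8573
Value = €4.86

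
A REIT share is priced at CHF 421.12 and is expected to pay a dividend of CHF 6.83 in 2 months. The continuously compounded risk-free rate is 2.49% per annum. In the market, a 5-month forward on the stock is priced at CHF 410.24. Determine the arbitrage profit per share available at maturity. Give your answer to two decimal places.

PV(dividends) I = 6.83·e^(−0.0249·2/12) = 6.8017
Fair forward F* = (S − I)·e^(rT) = (421.12 − 6.8017)·e^0.010375 = 414.3183 × 1.010429 = 418.6392
Market CHF 410.24 < fair 418.6392: forward underpriced → reverse cash-and-carry (short the stock, invest proceeds at r, pay the dividends, go long the forward).
Profit at T = |F_mkt − F*| = |410.24 − 418.6392| = CHF 8.40 per share

CHF 8.40 per share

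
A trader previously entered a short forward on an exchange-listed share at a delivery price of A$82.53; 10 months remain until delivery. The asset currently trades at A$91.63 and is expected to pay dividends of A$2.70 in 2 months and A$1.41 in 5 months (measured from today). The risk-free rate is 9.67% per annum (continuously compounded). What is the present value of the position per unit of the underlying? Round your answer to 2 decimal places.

PV(remaining dividends) I = 2.70·e^(−0.0967·2/12) + 1.41·e^(−0.0967·5/12) = 4.0112
Current forward F = (S − I)·e^(rT) = (91.63 − 4.0112)·e^(0.0967·10/12) = 87.6188 × 1.083919 = 94.9717
Value (long) = (F − K)·e^(−rT) = (94.9717 − 82.53) × 0.922578 = 11.4784
Short position value = −(long value) = -A$11.48

-A$11.48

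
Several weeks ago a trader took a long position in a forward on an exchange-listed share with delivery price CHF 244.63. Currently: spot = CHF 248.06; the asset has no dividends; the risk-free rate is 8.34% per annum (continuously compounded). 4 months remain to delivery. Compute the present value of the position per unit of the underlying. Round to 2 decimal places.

CHF 10.14

Current fair forward for the remaining 4 months: F = S·e^(r·T), r = 0.0834
F = 248.06 · e^(0.0834 × 4/12) = 248.06 × 1.028190 = 255.0528
Value of long forward = (F − K)·e^(−rT) = (255.0528 − 244.63) · e^(−0.0834·4/12)
= 10.4228 × 0.972583 = 10.14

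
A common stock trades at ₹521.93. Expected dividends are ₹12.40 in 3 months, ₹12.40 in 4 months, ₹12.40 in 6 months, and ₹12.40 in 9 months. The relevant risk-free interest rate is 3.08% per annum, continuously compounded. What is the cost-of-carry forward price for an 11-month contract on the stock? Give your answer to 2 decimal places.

PV(dividends) I = 12.40·e^(−0.0308·3/12) + 12.40·e^(−0.0308·4/12) + 12.40·e^(−0.0308·6/12) + 12.40·e^(−0.0308·9/12)
I = 12.3049 + 12.2733 + 12.2105 + 12.1168 = 48.9055
F = (S − I)·e^(rT) = (521.93 − 48.9055) · e^(0.0308·11/12)
= 473.0245 · e^0.028233 = 473.0245 × 1.028635 = ₹486.57

₹486.57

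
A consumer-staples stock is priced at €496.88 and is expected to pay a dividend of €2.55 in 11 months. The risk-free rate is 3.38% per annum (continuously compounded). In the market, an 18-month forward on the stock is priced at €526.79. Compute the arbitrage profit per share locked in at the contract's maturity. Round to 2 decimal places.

€6.67 per share

PV(dividends) I = 2.55·e^(−0.0338·11/12) = 2.4722
Fair forward F* = (S − I)·e^(rT) = (496.88 − 2.4722)·e^0.050700 = 494.4078 × 1.052007 = 520.1205
Market €526.79 > fair 520.1205: forward overpriced → cash-and-carry (borrow at r, buy the stock and collect the dividends, short the forward).
Profit at T = |F_mkt − F*| = |526.79 − 520.1205| = €6.67 per share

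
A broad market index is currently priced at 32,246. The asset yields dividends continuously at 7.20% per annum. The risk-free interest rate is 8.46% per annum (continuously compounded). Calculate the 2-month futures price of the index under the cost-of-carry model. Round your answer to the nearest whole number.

32,314

F = S·e^((r − q)T) = 32246 · e^((0.0846 − 0.0720) × 2/12)
= 32246 · e^0.002100 = 32246 × 1.002102
F = 32,314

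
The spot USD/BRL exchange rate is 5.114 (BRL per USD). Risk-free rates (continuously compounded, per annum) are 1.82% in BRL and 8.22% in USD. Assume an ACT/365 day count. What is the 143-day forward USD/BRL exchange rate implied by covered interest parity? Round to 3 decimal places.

4.987

F = S·e^((r_BRL − r_USD)T) = 5.114 · e^((0.0182 − 0.0822) × 143/365)
= 5.114 · e^-0.025074 = 5.114 × 0.975238
F = 4.987 BRL per USD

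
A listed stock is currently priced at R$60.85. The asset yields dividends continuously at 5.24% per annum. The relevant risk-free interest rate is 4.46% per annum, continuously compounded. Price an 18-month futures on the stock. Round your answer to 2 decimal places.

F = S·e^((r − q)T) = 60.85 · e^((0.0446 − 0.0524) × 18/12)
= 60.85 · e^-0.011700 = 60.85 × 0.988368
F = R$60.14

R$60.14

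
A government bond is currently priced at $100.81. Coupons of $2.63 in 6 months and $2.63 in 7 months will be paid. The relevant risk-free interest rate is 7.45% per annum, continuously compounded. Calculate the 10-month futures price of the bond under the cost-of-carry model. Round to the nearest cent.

PV(coupons) I = 2.63·e^(−0.0745·6/12) + 2.63·e^(−0.0745·7/12)
I = 2.5338 + 2.5182 = 5.0520
F = (S − I)·e^(rT) = (100.81 − 5.0520) · e^(0.0745·10/12)
= 95.7580 · e^0.062083 = 95.7580 × 1.064051 = $101.89

$101.89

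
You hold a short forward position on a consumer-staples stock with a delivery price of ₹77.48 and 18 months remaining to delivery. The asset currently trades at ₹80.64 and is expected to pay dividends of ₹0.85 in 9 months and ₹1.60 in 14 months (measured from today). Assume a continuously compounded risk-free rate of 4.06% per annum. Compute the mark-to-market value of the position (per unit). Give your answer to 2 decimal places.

-₹5.39

PV(remaining dividends) I = 0.85·e^(−0.0406·9/12) + 1.60·e^(−0.0406·14/12) = 2.3505
Current forward F = (S − I)·e^(rT) = (80.64 − 2.3505)·e^(0.0406·18/12) = 78.2895 × 1.062793 = 83.2055
Value (long) = (F − K)·e^(−rT) = (83.2055 − 77.48) × 0.940917 = 5.3872
Short position value = −(long value) = -₹5.39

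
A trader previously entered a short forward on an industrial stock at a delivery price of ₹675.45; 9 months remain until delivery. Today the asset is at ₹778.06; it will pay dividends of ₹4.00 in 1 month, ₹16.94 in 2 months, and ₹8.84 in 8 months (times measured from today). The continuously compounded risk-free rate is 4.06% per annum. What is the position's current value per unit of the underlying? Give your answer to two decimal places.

-₹93.45

PV(remaining dividends) I = 4.00·e^(−0.0406·1/12) + 16.94·e^(−0.0406·2/12) + 8.84·e^(−0.0406·8/12) = 29.4162
Current forward F = (S − I)·e^(rT) = (778.06 − 29.4162)·e^(0.0406·9/12) = 748.6438 × 1.030918 = 771.7904
Value (long) = (F − K)·e^(−rT) = (771.7904 − 675.45) × 0.970009 = 93.4511
Short position value = −(long value) = -₹93.45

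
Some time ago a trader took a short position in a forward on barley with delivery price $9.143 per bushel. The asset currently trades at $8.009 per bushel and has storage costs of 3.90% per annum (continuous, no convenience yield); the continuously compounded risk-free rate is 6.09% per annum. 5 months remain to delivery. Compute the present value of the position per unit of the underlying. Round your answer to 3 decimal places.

$0.774 per bushel

Current fair forward for the remaining 5 months: F = S·e^((r + u)·T), (r + u) = 0.0609 + 0.0390 = 0.0999
F = 8.009 · e^(0.0999 × 5/12) = 8.009 × 1.042503 = 8.3494
Value of long forward = (F − K)·e^(−rT) = (8.3494 − 9.143) · e^(−0.0609·5/12)
= -0.7936 × 0.974944 = -0.774
Short position value = −(long value) = $0.774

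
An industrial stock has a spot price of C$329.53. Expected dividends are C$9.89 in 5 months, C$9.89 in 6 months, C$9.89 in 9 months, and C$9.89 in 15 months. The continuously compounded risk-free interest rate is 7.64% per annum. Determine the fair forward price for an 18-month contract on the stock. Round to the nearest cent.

C$327.57

PV(dividends) I = 9.89·e^(−0.0764·5/12) + 9.89·e^(−0.0764·6/12) + 9.89·e^(−0.0764·9/12) + 9.89·e^(−0.0764·15/12)
I = 9.5801 + 9.5193 + 9.3392 + 8.9892 = 37.4278
F = (S − I)·e^(rT) = (329.53 − 37.4278) · e^(0.0764·18/12)
= 292.1022 · e^0.114600 = 292.1022 × 1.121425 = C$327.57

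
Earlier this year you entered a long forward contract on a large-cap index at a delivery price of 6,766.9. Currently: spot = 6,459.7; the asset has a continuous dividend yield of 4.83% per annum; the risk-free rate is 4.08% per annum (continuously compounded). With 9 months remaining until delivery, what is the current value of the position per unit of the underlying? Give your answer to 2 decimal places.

Current fair forward for the remaining 9 months: F = S·e^((r − q)·T), (r − q) = 0.0408 − 0.0483 = -0.0075
F = 6459.7 · e^(-0.0075 × 9/12) = 6459.7 × 0.99439079 = 6423.4662
Value of long forward = (F − K)·e^(−rT) = (6423.4662 − 6766.9) · e^(−0.0408·9/12)
= -343.4338 × 0.96986344 = -333.08

-333.08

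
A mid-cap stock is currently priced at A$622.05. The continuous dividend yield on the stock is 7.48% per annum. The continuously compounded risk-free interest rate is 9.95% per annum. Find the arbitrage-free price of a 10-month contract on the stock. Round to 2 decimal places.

A$634.99

F = S·e^((r − q)T) = 622.05 · e^((0.0995 − 0.0748) × 10/12)
= 622.05 · e^0.020583 = 622.05 × 1.020796
F = A$634.99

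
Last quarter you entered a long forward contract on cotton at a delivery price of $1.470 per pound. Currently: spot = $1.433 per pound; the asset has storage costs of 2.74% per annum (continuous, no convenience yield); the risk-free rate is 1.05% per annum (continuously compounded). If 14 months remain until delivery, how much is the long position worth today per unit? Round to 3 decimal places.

Current fair forward for the remaining 14 months: F = S·e^((r + u)·T), (r + u) = 0.0105 + 0.0274 = 0.0379
F = 1.433 · e^(0.0379 × 14/12) = 1.433 × 1.045209 = 1.4978
Value of long forward = (F − K)·e^(−rT) = (1.4978 − 1.470) · e^(−0.0105·14/12)
= 0.0278 × 0.987825 = 0.027

$0.027 per pound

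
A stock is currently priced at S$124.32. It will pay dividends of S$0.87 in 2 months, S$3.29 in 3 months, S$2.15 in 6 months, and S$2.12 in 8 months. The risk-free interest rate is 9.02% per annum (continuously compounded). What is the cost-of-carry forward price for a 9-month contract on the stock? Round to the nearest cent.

PV(dividends) I = 0.87·e^(−0.0902·2/12) + 3.29·e^(−0.0902·3/12) + 2.15·e^(−0.0902·6/12) + 2.12·e^(−0.0902·8/12)
I = 0.8570 + 3.2166 + 2.0552 + 1.9963 = 8.1251
F = (S − I)·e^(rT) = (124.32 − 8.1251) · e^(0.0902·9/12)
= 116.1949 · e^0.067650 = 116.1949 × 1.069991 = S$124.33

S$124.33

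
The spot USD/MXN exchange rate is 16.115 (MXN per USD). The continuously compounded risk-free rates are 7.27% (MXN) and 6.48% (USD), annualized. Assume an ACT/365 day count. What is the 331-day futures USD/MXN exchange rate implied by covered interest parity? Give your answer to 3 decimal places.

16.231

F = S·e^((r_MXN − r_USD)T) = 16.115 · e^((0.0727 − 0.0648) × 331/365)
= 16.115 · e^0.007164 = 16.115 × 1.007190
F = 16.231 MXN per USD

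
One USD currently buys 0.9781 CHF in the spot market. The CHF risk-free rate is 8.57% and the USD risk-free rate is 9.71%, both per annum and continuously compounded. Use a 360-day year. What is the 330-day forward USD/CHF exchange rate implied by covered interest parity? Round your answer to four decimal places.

0.9679

F = S·e^((r_CHF − r_USD)T) = 0.9781 · e^((0.0857 − 0.0971) × 330/360)
= 0.9781 · e^-0.010450 = 0.9781 × 0.989604
F = 0.9679 CHF per USD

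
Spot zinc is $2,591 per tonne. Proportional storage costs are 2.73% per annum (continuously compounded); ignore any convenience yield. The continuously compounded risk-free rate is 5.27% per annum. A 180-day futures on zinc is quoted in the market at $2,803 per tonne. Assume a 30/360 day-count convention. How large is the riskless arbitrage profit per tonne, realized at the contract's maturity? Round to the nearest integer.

Fair futures: F* = S·e^(carry·T), with carry = (r + u) = 0.0527 + 0.0273 = 0.0800
F* = 2591 · e^(0.0800 × 180/360) = 2591 · e^0.040000 = 2591 × 1.040811 = $2696.7413
Market $2803 > fair $2696.7413: forward overpriced → cash-and-carry (buy spot, short the forward).
At maturity, profit = |F_mkt − F*| = |2803 − 2696.7413| = $106 per tonne

$106 per tonne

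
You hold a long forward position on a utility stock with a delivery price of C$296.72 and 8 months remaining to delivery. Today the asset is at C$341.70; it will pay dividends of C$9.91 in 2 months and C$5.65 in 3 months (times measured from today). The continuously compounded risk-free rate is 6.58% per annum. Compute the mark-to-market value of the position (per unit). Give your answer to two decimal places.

PV(remaining dividends) I = 9.91·e^(−0.0658·2/12) + 5.65·e^(−0.0658·3/12) = 15.3597
Current forward F = (S − I)·e^(rT) = (341.70 − 15.3597)·e^(0.0658·8/12) = 326.3403 × 1.044843 = 340.9744
Value (long) = (F − K)·e^(−rT) = (340.9744 − 296.72) × 0.957082 = 42.3551
Value = C$42.36

C$42.36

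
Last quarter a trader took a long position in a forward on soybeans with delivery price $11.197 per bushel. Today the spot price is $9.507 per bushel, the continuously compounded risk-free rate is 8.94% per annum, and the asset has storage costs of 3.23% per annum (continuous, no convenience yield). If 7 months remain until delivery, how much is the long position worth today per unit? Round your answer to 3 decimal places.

-$0.940 per bushel

Current fair forward for the remaining 7 months: F = S·e^((r + u)·T), (r + u) = 0.0894 + 0.0323 = 0.1217
F = 9.507 · e^(0.1217 × 7/12) = 9.507 × 1.073572 = 10.2064
Value of long forward = (F − K)·e^(−rT) = (10.2064 − 11.197) · e^(−0.0894·7/12)
= -0.9906 × 0.949186 = -0.940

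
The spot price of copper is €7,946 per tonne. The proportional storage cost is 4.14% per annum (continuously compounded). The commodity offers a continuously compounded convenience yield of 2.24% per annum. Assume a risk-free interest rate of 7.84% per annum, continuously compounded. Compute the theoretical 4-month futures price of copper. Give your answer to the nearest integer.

€8,208 per tonne

Net carry = r + u − y = 0.0784 + 0.0414 − 0.0224 = 0.0974
F = S·e^((r+u−y)T) = 7946 · e^(0.0974 × 4/12) = 7946 · e^0.032467
= 7946 × 1.033000 = €8,208 per tonne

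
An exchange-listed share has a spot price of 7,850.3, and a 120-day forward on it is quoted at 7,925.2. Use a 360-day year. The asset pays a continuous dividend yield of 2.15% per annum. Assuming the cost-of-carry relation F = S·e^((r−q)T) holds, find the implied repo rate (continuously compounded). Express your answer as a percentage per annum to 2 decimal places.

5.00%

From F = S·e^((r−q)T): (r − q) = ln(F/S)/T
ln(7925.2/7850.3) = ln(1.009541) = 0.009496
(r − q) = 0.009496 / (120/360) = 0.028488
r = ln(F/S)/T + q = 0.028488 + 0.0215 = 0.049988
r = 5.00%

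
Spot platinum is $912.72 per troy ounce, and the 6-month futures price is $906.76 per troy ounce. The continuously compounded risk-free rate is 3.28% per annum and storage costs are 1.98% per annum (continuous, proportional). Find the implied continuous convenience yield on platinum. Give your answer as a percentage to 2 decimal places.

F = S·e^((r+u−y)T) ⇒ (r+u−y) = ln(F/S)/T
ln(906.76/912.72) = -0.006551; /T ⇒ -0.013102
y = r + u − ln(F/S)/T = 0.0328 + 0.0198 + 0.013102 = 0.065702
y = 6.57%

6.57%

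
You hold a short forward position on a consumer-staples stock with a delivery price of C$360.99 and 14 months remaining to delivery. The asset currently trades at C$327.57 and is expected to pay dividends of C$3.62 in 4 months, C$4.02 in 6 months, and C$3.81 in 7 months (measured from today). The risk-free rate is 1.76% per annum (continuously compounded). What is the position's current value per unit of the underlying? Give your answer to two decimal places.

PV(remaining dividends) I = 3.62·e^(−0.0176·4/12) + 4.02·e^(−0.0176·6/12) + 3.81·e^(−0.0176·7/12) = 11.3547
Current forward F = (S − I)·e^(rT) = (327.57 − 11.3547)·e^(0.0176·14/12) = 316.2153 × 1.020746 = 322.7755
Value (long) = (F − K)·e^(−rT) = (322.7755 − 360.99) × 0.979676 = -37.4378
Short position value = −(long value) = C$37.44

C$37.44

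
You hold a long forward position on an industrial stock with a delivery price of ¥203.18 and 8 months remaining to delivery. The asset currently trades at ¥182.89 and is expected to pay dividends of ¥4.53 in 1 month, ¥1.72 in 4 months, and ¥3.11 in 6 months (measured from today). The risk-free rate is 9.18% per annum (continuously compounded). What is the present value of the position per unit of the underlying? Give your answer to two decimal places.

PV(remaining dividends) I = 4.53·e^(−0.0918·1/12) + 1.72·e^(−0.0918·4/12) + 3.11·e^(−0.0918·6/12) = 9.1341
Current forward F = (S − I)·e^(rT) = (182.89 − 9.1341)·e^(0.0918·8/12) = 173.7559 × 1.063112 = 184.7220
Value (long) = (F − K)·e^(−rT) = (184.7220 − 203.18) × 0.940635 = -17.3622
Value = -¥17.36

-¥17.36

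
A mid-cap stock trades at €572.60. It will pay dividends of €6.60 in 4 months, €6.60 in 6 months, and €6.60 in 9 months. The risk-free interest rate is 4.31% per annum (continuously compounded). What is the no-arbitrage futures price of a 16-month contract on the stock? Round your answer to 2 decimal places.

€585.97

PV(dividends) I = 6.60·e^(−0.0431·4/12) + 6.60·e^(−0.0431·6/12) + 6.60·e^(−0.0431·9/12)
I = 6.5059 + 6.4593 + 6.3901 = 19.3553
F = (S − I)·e^(rT) = (572.60 − 19.3553) · e^(0.0431·16/12)
= 553.2447 · e^0.057467 = 553.2447 × 1.059150 = €585.97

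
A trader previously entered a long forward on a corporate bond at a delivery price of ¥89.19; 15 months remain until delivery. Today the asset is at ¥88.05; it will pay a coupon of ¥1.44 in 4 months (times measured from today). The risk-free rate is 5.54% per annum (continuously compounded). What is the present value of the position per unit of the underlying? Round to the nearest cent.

PV(remaining coupons) I = 1.44·e^(−0.0554·4/12) = 1.4137
Current forward F = (S − I)·e^(rT) = (88.05 − 1.4137)·e^(0.0554·15/12) = 86.6363 × 1.071704 = 92.8485
Value (long) = (F − K)·e^(−rT) = (92.8485 − 89.19) × 0.933093 = 3.4137
Value = ¥3.41

¥3.41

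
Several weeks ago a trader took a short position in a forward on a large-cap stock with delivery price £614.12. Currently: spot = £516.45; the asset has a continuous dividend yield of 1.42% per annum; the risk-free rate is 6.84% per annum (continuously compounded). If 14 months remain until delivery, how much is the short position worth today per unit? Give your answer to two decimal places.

£59.05

Current fair forward for the remaining 14 months: F = S·e^((r − q)·T), (r − q) = 0.0684 − 0.0142 = 0.0542
F = 516.45 · e^(0.0542 × 14/12) = 516.45 × 1.065275 = 550.1613
Value of long forward = (F − K)·e^(−rT) = (550.1613 − 614.12) · e^(−0.0684·14/12)
= -63.9587 × 0.923301 = -59.05
Short position value = −(long value) = £59.05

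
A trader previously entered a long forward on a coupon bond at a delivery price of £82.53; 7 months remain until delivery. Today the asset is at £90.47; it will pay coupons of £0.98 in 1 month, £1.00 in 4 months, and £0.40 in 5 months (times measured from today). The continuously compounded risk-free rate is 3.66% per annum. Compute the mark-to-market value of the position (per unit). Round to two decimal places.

PV(remaining coupons) I = 0.98·e^(−0.0366·1/12) + 1.00·e^(−0.0366·4/12) + 0.40·e^(−0.0366·5/12) = 2.3588
Current forward F = (S − I)·e^(rT) = (90.47 − 2.3588)·e^(0.0366·7/12) = 88.1112 × 1.021580 = 90.0126
Value (long) = (F − K)·e^(−rT) = (90.0126 − 82.53) × 0.978876 = 7.3245
Value = £7.32

£7.32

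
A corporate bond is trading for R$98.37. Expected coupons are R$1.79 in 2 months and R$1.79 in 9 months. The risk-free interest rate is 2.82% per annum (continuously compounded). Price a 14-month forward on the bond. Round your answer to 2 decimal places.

R$98.01

PV(coupons) I = 1.79·e^(−0.0282·2/12) + 1.79·e^(−0.0282·9/12)
I = 1.7816 + 1.7525 = 3.5341
F = (S − I)·e^(rT) = (98.37 − 3.5341) · e^(0.0282·14/12)
= 94.8359 · e^0.032900 = 94.8359 × 1.033447 = R$98.01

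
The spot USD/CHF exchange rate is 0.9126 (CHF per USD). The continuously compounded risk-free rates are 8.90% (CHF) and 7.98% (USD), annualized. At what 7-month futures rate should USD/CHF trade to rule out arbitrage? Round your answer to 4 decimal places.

0.9175

F = S·e^((r_CHF − r_USD)T) = 0.9126 · e^((0.0890 − 0.0798) × 7/12)
= 0.9126 · e^0.005367 = 0.9126 × 1.005381
F = 0.9175 CHF per USD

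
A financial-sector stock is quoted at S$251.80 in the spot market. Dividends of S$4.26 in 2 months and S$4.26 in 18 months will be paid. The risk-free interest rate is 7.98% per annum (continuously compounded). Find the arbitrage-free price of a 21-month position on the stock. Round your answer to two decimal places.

S$280.36

PV(dividends) I = 4.26·e^(−0.0798·2/12) + 4.26·e^(−0.0798·18/12)
I = 4.2037 + 3.7794 = 7.9831
F = (S − I)·e^(rT) = (251.80 − 7.9831) · e^(0.0798·21/12)
= 243.8169 · e^0.139650 = 243.8169 × 1.149871 = S$280.36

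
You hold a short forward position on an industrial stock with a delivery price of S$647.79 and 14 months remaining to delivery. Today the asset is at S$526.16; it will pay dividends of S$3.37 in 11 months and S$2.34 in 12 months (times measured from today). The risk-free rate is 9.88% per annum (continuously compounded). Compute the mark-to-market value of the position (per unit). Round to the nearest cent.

PV(remaining dividends) I = 3.37·e^(−0.0988·11/12) + 2.34·e^(−0.0988·12/12) = 5.1981
Current forward F = (S − I)·e^(rT) = (526.16 − 5.1981)·e^(0.0988·14/12) = 520.9619 × 1.122173 = 584.6094
Value (long) = (F − K)·e^(−rT) = (584.6094 − 647.79) × 0.891128 = -56.3020
Short position value = −(long value) = S$56.30

S$56.30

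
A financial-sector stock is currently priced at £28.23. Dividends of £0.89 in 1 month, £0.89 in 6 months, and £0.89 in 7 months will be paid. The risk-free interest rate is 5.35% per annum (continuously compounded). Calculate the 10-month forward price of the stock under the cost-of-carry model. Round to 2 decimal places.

PV(dividends) I = 0.89·e^(−0.0535·1/12) + 0.89·e^(−0.0535·6/12) + 0.89·e^(−0.0535·7/12)
I = 0.8860 + 0.8665 + 0.8627 = 2.6152
F = (S − I)·e^(rT) = (28.23 − 2.6152) · e^(0.0535·10/12)
= 25.6148 · e^0.044583 = 25.6148 × 1.045592 = £26.78

£26.78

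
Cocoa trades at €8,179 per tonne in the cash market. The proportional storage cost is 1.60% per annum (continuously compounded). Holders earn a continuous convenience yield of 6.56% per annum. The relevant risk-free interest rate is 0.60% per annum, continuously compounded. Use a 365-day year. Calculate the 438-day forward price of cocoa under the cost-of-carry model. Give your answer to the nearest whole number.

Net carry = r + u − y = 0.0060 + 0.0160 − 0.0656 = -0.0436
F = S·e^((r+u−y)T) = 8179 · e^(-0.0436 × 438/365) = 8179 · e^-0.052320
= 8179 × 0.949025 = €7,762 per tonne

€7,762 per tonne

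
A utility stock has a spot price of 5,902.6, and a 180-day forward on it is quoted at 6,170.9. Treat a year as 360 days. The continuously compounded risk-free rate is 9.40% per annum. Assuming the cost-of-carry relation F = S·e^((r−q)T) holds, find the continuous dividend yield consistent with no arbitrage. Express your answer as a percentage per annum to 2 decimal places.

From F = S·e^((r−q)T): (r − q) = ln(F/S)/T
ln(6170.9/5902.6) = ln(1.045455) = 0.044452
(r − q) = 0.044452 / (180/360) = 0.088904
q = r − ln(F/S)/T = 0.0940 − 0.088904 = 0.005096
q = 0.51%

0.51%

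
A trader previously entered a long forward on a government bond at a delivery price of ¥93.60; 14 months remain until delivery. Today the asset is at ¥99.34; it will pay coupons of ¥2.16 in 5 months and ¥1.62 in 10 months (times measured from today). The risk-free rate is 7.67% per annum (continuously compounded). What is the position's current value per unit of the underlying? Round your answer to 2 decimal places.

PV(remaining coupons) I = 2.16·e^(−0.0767·5/12) + 1.62·e^(−0.0767·10/12) = 3.6118
Current forward F = (S − I)·e^(rT) = (99.34 − 3.6118)·e^(0.0767·14/12) = 95.7282 × 1.093609 = 104.6892
Value (long) = (F − K)·e^(−rT) = (104.6892 − 93.60) × 0.914404 = 10.1400
Value = ¥10.14

¥10.14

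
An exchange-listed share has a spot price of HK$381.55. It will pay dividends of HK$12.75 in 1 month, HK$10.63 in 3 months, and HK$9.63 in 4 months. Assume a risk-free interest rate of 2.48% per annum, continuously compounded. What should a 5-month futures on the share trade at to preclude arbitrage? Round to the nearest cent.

HK$352.33

PV(dividends) I = 12.75·e^(−0.0248·1/12) + 10.63·e^(−0.0248·3/12) + 9.63·e^(−0.0248·4/12)
I = 12.7237 + 10.5643 + 9.5507 = 32.8387
F = (S − I)·e^(rT) = (381.55 − 32.8387) · e^(0.0248·5/12)
= 348.7113 · e^0.010333 = 348.7113 × 1.010387 = HK$352.33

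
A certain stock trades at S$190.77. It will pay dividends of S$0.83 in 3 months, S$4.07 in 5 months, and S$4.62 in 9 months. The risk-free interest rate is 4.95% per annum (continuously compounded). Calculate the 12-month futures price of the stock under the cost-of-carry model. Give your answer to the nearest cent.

S$190.72

PV(dividends) I = 0.83·e^(−0.0495·3/12) + 4.07·e^(−0.0495·5/12) + 4.62·e^(−0.0495·9/12)
I = 0.8198 + 3.9869 + 4.4516 = 9.2583
F = (S − I)·e^(rT) = (190.77 − 9.2583) · e^(0.0495·12/12)
= 181.5117 · e^0.049500 = 181.5117 × 1.050746 = S$190.72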